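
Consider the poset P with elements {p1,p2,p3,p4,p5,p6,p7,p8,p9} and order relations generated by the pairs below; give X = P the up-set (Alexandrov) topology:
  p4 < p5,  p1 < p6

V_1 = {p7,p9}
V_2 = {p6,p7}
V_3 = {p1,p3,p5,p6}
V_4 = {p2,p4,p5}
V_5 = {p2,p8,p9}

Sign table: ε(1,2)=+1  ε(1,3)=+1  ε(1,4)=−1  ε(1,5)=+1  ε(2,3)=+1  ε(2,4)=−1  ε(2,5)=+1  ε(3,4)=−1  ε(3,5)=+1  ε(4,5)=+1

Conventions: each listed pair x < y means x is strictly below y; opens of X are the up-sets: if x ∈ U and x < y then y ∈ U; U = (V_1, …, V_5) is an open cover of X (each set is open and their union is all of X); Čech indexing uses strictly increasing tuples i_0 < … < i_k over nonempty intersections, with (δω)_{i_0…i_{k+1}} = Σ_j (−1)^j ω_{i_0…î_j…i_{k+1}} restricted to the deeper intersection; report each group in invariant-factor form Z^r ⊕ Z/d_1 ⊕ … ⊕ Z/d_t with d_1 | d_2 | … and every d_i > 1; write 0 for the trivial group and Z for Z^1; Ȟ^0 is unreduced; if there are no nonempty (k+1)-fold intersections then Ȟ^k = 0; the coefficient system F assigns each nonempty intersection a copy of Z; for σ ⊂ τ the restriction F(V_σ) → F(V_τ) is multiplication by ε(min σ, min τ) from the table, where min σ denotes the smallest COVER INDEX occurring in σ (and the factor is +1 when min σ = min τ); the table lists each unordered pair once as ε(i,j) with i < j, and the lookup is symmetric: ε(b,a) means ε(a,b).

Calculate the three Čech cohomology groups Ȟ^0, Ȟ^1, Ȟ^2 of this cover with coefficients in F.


nerve of the cover:
  V12={p7} V15={p9} V23={p6} V34={p5} V45={p2}
C dims 5,5; δ0: rk 5, SNF 1^4·2
Ȟ^0 = (5 − 5) − 0 = 0, so Ȟ^0 ≅ 0
Ȟ^1 = (5 − 0) − 5 = 0 plus torsion [2], so Ȟ^1 ≅ Z/2
Ȟ^2 = (0 − 0) − 0 = 0, so Ȟ^2 ≅ 0

Ȟ^0 ≅ 0; Ȟ^1 ≅ Z/2; Ȟ^2 ≅ 0


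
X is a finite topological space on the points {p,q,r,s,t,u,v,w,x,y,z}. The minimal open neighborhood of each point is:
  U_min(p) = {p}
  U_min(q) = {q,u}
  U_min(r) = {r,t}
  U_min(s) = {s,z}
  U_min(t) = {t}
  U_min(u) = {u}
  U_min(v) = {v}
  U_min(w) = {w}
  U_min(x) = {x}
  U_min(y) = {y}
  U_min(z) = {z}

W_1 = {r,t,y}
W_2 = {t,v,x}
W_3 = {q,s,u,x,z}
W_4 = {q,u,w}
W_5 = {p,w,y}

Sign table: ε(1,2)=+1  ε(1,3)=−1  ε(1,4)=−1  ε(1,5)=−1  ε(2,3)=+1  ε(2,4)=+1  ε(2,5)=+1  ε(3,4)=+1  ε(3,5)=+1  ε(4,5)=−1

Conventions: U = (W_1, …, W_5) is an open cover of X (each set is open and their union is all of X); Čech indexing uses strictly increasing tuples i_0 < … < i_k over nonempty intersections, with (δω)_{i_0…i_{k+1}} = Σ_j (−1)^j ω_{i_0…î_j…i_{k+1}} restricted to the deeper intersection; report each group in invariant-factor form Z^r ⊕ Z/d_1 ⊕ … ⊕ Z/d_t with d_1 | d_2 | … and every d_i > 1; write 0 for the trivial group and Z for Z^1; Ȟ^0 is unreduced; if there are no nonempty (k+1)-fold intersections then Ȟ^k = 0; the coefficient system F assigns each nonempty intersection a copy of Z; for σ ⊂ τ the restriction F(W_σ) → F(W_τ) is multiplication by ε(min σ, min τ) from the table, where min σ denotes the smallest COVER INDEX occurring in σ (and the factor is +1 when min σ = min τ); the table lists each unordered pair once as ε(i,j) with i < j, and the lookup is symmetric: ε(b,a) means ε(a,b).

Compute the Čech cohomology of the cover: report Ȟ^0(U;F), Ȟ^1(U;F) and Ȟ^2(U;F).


Ȟ^0(U;F) ≅ Z,  Ȟ^1(U;F) ≅ Z,  Ȟ^2(U;F) ≅ 0

cover nerve:
  W12={t} W15={y} W23={x} W34={q,u} W45={w}
C dims 5,5; δ0: rk 4, SNF 1^4
Ȟ^0: (5−4)−0=1 ⇒ Z
Ȟ^1: (5−0)−4=1 ⇒ Z
Ȟ^2: (0−0)−0=0 ⇒ 0


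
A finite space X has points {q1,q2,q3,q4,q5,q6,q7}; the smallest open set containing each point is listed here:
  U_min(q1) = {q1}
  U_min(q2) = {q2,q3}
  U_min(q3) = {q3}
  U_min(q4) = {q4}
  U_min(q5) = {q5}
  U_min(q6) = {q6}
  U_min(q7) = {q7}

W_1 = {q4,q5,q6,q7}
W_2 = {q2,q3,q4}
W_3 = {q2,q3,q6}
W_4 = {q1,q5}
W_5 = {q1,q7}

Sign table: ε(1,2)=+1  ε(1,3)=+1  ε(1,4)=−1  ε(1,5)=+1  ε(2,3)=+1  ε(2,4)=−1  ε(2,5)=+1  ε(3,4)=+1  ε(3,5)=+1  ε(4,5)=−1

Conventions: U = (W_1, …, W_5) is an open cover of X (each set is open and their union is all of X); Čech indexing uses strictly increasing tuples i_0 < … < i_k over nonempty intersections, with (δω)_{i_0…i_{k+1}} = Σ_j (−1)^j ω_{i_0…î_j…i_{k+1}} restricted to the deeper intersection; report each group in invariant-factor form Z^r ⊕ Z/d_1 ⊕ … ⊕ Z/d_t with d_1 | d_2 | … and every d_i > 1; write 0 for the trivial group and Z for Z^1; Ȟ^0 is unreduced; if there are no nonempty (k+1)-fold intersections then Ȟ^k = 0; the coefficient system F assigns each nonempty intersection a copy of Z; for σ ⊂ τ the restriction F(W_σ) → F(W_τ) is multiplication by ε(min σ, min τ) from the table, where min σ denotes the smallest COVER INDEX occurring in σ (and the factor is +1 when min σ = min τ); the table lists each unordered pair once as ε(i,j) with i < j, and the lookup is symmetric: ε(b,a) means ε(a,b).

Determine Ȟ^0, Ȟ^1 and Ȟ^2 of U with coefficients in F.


Ȟ^0 ≅ Z; Ȟ^1 ≅ Z^2; Ȟ^2 ≅ 0

nonempty intersections:
  W12={q4} W13={q6} W14={q5} W15={q7} W23={q2,q3} W45={q1}
C dims 5,6; δ0: rk 4, SNF 1^4
Ȟ^0: (5−4)−0=1 ⇒ Z
Ȟ^1: (6−0)−4=2 ⇒ Z^2
Ȟ^2: (0−0)−0=0 ⇒ 0


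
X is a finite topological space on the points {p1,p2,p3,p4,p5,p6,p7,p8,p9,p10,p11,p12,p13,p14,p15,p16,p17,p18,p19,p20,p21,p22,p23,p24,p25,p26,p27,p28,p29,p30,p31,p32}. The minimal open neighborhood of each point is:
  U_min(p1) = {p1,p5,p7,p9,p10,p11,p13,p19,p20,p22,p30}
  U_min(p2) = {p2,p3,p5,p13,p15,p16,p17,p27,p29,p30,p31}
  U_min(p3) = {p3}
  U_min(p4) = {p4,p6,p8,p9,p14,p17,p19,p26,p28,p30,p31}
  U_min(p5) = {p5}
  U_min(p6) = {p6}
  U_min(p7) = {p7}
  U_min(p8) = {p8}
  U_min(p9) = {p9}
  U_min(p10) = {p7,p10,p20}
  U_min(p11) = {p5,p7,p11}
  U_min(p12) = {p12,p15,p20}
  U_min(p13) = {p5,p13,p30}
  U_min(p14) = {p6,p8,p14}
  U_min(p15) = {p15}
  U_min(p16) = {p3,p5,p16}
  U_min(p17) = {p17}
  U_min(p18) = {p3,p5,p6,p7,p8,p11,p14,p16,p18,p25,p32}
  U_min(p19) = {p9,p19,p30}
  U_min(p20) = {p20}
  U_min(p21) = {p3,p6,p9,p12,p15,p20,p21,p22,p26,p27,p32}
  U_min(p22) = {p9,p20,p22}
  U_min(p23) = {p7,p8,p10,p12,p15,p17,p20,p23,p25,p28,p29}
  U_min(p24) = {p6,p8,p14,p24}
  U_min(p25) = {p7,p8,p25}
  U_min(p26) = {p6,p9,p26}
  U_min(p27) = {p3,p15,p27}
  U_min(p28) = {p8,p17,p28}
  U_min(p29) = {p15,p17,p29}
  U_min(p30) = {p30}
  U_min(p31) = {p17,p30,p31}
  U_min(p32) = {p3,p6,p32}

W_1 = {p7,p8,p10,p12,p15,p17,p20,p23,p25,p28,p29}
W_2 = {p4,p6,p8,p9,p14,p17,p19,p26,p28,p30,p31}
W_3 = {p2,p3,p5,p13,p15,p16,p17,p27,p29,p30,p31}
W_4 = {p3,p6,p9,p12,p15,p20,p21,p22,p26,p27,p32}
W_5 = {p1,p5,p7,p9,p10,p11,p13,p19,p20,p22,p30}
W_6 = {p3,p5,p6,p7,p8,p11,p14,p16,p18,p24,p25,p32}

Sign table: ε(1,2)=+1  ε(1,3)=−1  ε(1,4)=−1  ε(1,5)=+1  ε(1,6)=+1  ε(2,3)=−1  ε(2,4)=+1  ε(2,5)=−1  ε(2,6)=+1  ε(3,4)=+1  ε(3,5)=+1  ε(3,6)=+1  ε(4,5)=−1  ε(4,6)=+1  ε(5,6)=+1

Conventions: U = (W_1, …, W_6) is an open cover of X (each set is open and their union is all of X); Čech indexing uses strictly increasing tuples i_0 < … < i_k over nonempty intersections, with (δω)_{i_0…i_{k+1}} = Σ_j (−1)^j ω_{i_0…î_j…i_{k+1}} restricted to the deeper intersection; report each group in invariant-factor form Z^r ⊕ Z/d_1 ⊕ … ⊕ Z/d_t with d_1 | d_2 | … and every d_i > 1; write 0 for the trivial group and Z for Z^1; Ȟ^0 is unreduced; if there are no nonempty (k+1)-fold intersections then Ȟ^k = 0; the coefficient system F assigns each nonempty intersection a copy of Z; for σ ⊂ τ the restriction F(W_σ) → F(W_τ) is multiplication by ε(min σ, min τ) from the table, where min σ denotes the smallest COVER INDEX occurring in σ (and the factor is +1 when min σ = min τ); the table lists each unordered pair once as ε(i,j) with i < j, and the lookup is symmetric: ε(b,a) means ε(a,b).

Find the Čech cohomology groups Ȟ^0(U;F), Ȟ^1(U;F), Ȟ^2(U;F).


Ȟ^0 = 0; Ȟ^1 = Z/2; Ȟ^2 = Z

nonempty overlaps:
  W12={p8,p17,p28} W13={p15,p17,p29} W14={p12,p15,p20} W15={p7,p10,p20} W16={p7,p8,p25} W23={p17,p30,p31} W24={p6,p9,p26} W25={p9,p19,p30} W26={p6,p8,p14} W34={p3,p15,p27} W35={p5,p13,p30} W36={p3,p5,p16} W45={p9,p20,p22} W46={p3,p6,p32} W56={p5,p7,p11}
  W123={p17} W126={p8} W134={p15} W145={p20} W156={p7} W235={p30} W245={p9} W246={p6} W346={p3} W356={p5}
C dims 6,15,10; δ0: rk 6, SNF 1^5·2; δ1: rk 9, SNF 1^9
degree 0: 6−6−0 = 0 → Ȟ^0 ≅ 0
degree 1: 15−9−6 = 0 plus torsion [2] → Ȟ^1 ≅ Z/2
degree 2: 10−0−9 = 1 → Ȟ^2 ≅ Z


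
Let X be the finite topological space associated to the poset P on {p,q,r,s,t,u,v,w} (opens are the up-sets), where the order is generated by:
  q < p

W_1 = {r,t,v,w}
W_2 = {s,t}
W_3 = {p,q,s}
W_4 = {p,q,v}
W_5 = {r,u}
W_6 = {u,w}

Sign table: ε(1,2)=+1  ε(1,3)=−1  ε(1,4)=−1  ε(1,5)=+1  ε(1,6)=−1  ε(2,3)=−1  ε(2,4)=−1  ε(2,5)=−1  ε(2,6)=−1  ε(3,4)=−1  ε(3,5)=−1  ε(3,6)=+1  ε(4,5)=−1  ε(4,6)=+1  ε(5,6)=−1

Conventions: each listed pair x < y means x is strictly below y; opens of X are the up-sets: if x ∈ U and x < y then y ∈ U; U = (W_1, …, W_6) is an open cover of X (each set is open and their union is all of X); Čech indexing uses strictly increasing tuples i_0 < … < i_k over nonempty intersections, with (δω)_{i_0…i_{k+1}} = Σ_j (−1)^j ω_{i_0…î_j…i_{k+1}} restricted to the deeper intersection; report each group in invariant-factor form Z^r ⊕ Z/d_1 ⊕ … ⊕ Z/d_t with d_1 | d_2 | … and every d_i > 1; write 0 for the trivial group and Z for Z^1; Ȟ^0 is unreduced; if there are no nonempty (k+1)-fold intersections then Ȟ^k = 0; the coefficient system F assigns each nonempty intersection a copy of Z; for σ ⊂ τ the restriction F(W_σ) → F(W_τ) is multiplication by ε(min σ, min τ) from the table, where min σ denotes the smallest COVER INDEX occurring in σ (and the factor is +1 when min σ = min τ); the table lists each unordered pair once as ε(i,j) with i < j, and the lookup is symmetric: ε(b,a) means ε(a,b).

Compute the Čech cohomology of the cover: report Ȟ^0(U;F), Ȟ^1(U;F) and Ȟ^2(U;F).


Ȟ^0(U;F) ≅ 0, Ȟ^1(U;F) ≅ Z ⊕ Z/2, Ȟ^2(U;F) ≅ 0

nerve simplices:
  W12={t} W14={v} W15={r} W16={w} W23={s} W34={p,q} W56={u}
C dims 6,7; δ0: rk 6, SNF 1^5·2
degree 0: 6−6−0 = 0 → Ȟ^0 ≅ 0
degree 1: 7−0−6 = 1 plus torsion [2] → Ȟ^1 ≅ Z ⊕ Z/2
degree 2: 0−0−0 = 0 → Ȟ^2 ≅ 0


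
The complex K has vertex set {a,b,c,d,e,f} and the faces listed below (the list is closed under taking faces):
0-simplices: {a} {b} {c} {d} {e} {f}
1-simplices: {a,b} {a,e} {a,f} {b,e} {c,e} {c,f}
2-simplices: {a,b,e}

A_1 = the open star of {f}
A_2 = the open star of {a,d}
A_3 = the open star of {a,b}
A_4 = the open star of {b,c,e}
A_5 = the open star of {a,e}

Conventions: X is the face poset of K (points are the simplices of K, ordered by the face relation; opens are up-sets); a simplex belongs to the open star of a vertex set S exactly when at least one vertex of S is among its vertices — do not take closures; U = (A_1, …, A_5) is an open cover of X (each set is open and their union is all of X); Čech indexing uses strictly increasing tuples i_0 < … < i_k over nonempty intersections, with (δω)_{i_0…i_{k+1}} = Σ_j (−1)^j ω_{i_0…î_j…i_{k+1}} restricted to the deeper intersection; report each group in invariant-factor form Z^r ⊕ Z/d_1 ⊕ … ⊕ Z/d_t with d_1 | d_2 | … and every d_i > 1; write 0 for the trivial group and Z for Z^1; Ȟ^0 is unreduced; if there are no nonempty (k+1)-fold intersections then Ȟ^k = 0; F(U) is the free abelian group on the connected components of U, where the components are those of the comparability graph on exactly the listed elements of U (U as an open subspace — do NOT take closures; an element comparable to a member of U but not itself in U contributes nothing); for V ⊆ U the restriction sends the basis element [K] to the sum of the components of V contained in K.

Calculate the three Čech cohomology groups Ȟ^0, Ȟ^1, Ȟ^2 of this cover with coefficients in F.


Ȟ^0(U;F) ≅ Z^2, Ȟ^1(U;F) ≅ Z, Ȟ^2(U;F) ≅ 0

intersection data:
  A1={{f},{a,f},{c,f}} A2={{a},{d},{a,b},{a,e},{a,f},{a,b,e}} A3={{a},{b},{a,b},{a,e},{a,f},{b,e},{a,b,e}} A4={{b},{c},{e},{a,b},{a,e},{b,e},{c,e},{c,f},{a,b,e}} A5={{a},{e},{a,b},{a,e},{a,f},{b,e},{c,e},{a,b,e}}
  A12={{a,f}} A13={{a,f}} A14={{c,f}} A15={{a,f}} A23={{a},{a,b},{a,e},{a,f},{a,b,e}} A24={{a,b},{a,e},{a,b,e}} A25={{a},{a,b},{a,e},{a,f},{a,b,e}} A34={{b},{a,b},{a,e},{b,e},{a,b,e}} A35={{a},{a,b},{a,e},{a,f},{b,e},{a,b,e}} A45={{e},{a,b},{a,e},{b,e},{c,e},{a,b,e}}
  A123={{a,f}} A125={{a,f}} A135={{a,f}} A234={{a,b},{a,e},{a,b,e}} A235={{a},{a,b},{a,e},{a,f},{a,b,e}} A245={{a,b},{a,e},{a,b,e}} A345={{a,b},{a,e},{b,e},{a,b,e}}
  A1235={{a,f}} A2345={{a,b},{a,e},{a,b,e}}
components per intersection:
  A1: {{f},{a,f},{c,f}}
  A2: {{a},{a,b},{a,e},{a,f},{a,b,e}} {{d}}
  A3: {{a},{b},{a,b},{a,e},{a,f},{b,e},{a,b,e}}
  A4: {{b},{c},{e},{a,b},{a,e},{b,e},{c,e},{c,f},{a,b,e}}
  A5: {{a},{e},{a,b},{a,e},{a,f},{b,e},{c,e},{a,b,e}}
  A12: {{a,f}}
  A13: {{a,f}}
  A14: {{c,f}}
  A15: {{a,f}}
  A23: {{a},{a,b},{a,e},{a,f},{a,b,e}}
  A24: {{a,b},{a,e},{a,b,e}}
  A25: {{a},{a,b},{a,e},{a,f},{a,b,e}}
  A34: {{b},{a,b},{a,e},{b,e},{a,b,e}}
  A35: {{a},{a,b},{a,e},{a,f},{b,e},{a,b,e}}
  A45: {{e},{a,b},{a,e},{b,e},{c,e},{a,b,e}}
  A123: {{a,f}}
  A125: {{a,f}}
  A135: {{a,f}}
  A234: {{a,b},{a,e},{a,b,e}}
  A235: {{a},{a,b},{a,e},{a,f},{a,b,e}}
  A245: {{a,b},{a,e},{a,b,e}}
  A345: {{a,b},{a,e},{b,e},{a,b,e}}
  A1235: {{a,f}}
  A2345: {{a,b},{a,e},{a,b,e}}
C dims 6,10,7,2; δ0: rk 4, SNF 1^4; δ1: rk 5, SNF 1^5; δ2: rk 2, SNF 1^2
Ȟ^0 = (6 − 4) − 0 = 2, so Ȟ^0 ≅ Z^2
Ȟ^1 = (10 − 5) − 4 = 1, so Ȟ^1 ≅ Z
Ȟ^2 = (7 − 2) − 5 = 0, so Ȟ^2 ≅ 0


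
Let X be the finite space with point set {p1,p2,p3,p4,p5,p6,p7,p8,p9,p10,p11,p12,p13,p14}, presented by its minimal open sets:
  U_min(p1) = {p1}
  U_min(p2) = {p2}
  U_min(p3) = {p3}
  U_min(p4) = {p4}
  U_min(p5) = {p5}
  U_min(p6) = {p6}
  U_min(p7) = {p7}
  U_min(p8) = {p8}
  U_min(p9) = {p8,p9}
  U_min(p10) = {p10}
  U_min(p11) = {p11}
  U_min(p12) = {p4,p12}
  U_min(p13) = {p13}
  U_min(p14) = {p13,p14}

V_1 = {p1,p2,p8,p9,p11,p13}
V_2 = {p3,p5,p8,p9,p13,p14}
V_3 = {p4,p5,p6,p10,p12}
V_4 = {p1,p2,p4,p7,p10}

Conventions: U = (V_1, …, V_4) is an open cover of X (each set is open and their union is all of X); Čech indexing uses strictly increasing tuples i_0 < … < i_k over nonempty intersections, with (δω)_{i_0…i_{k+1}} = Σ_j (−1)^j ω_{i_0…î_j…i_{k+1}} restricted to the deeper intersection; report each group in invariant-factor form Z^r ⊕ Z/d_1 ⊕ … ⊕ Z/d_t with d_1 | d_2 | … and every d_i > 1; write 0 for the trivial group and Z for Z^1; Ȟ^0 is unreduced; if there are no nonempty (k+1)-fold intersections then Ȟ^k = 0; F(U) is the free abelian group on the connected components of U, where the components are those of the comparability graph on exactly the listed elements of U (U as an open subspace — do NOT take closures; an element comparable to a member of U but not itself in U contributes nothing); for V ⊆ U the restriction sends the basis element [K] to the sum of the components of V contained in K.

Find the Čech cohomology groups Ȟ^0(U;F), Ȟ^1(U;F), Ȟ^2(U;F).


nerve simplices:
  V12={p8,p9,p13} V14={p1,p2} V23={p5} V34={p4,p10}
components per intersection:
  V1: {p1} {p2} {p8,p9} {p11} {p13}
  V2: {p3} {p5} {p8,p9} {p13,p14}
  V3: {p4,p12} {p5} {p6} {p10}
  V4: {p1} {p2} {p4} {p7} {p10}
  V12: {p8,p9} {p13}
  V14: {p1} {p2}
  V23: {p5}
  V34: {p4} {p10}
C dims 18,7; δ0: rk 7, SNF 1^7
degree 0: 18−7−0 = 11 → Ȟ^0 ≅ Z^11
degree 1: 7−0−7 = 0 → Ȟ^1 ≅ 0
degree 2: 0−0−0 = 0 → Ȟ^2 ≅ 0

Ȟ^0 ≅ Z^11,  Ȟ^1 ≅ 0,  Ȟ^2 ≅ 0


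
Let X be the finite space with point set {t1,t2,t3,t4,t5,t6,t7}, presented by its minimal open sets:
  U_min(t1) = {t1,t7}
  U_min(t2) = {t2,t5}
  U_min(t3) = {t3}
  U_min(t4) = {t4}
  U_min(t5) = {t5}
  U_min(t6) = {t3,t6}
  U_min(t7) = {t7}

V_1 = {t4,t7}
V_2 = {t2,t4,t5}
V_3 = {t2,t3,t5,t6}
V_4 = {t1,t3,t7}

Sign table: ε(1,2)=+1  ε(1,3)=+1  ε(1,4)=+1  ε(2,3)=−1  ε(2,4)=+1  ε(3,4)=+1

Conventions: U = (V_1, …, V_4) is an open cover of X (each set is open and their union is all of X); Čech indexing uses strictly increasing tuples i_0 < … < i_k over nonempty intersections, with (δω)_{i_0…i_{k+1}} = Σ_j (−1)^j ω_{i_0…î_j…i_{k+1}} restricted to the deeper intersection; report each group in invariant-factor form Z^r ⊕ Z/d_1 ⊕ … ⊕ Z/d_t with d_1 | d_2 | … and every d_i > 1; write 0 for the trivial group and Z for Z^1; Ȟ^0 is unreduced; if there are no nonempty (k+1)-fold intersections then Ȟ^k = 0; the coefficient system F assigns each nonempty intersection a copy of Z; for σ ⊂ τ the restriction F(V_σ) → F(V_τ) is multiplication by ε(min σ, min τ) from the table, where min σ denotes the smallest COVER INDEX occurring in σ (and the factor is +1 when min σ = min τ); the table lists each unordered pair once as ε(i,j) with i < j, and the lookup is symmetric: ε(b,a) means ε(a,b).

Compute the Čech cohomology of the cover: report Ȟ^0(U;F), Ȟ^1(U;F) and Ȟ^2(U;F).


Ȟ^0 = 0,  Ȟ^1 = Z/2,  Ȟ^2 = 0

cover nerve:
  V12={t4} V14={t7} V23={t2,t5} V34={t3}
C dims 4,4; δ0: rk 4, SNF 1^3·2
Ȟ^0: (4−4)−0=0 ⇒ 0
Ȟ^1: (4−0)−4=0 plus torsion [2] ⇒ Z/2
Ȟ^2: (0−0)−0=0 ⇒ 0


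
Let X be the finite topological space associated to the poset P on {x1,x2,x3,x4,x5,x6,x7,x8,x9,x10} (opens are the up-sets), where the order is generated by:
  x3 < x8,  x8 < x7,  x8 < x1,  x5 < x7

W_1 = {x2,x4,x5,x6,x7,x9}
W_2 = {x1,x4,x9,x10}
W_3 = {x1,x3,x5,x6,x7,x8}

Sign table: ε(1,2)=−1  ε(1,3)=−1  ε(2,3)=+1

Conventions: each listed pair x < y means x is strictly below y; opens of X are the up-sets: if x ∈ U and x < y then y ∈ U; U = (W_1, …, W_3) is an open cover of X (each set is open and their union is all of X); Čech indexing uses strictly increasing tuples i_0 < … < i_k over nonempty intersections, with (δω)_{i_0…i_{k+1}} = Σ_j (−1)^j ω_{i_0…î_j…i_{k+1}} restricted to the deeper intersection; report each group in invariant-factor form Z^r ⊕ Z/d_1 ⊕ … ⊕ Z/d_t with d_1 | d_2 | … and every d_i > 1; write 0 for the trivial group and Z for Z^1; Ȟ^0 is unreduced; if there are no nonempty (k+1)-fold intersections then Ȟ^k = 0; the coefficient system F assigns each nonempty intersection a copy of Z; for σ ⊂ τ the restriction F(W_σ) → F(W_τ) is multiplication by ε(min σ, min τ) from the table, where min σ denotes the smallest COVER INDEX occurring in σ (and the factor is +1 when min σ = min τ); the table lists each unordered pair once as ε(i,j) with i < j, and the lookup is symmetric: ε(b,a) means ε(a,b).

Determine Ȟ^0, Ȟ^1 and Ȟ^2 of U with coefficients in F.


cover nerve:
  W12={x4,x9} W13={x5,x6,x7} W23={x1}
C dims 3,3; δ0: rk 2, SNF 1^2
Ȟ^0: (3−2)−0=1 ⇒ Z
Ȟ^1: (3−0)−2=1 ⇒ Z
Ȟ^2: (0−0)−0=0 ⇒ 0

Ȟ^0(U;F) ≅ Z, Ȟ^1(U;F) ≅ Z, Ȟ^2(U;F) ≅ 0


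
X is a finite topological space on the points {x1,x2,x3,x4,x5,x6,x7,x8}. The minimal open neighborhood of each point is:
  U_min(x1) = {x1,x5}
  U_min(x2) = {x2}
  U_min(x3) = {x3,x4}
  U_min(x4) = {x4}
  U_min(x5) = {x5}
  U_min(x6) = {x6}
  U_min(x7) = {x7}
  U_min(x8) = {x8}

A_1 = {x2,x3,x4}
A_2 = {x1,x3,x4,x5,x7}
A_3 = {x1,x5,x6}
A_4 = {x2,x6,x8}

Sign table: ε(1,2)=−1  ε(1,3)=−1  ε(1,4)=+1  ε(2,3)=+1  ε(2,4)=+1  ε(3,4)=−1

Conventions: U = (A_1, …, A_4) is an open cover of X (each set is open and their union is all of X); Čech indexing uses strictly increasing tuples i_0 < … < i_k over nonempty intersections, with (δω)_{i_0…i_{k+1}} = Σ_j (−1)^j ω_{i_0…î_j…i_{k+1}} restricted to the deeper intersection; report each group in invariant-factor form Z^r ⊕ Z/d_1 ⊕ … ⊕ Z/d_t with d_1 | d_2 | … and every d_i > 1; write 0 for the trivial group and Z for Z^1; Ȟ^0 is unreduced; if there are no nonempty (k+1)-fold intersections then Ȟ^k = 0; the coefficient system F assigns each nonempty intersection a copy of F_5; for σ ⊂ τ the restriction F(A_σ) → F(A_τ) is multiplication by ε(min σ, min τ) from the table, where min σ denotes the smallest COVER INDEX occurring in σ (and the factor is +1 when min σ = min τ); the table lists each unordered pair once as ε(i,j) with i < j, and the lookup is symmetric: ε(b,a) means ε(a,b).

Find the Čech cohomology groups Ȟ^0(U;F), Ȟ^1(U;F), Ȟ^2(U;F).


Ȟ^0(U;F) ≅ Z/5; Ȟ^1(U;F) ≅ Z/5; Ȟ^2(U;F) ≅ 0

cover nerve:
  A12={x3,x4} A14={x2} A23={x1,x5} A34={x6}
C dims 4,4; δ0: rk_F5 3
Ȟ^0: (4−3)−0=1 ⇒ Z/5
Ȟ^1: (4−0)−3=1 ⇒ Z/5
Ȟ^2: (0−0)−0=0 ⇒ 0


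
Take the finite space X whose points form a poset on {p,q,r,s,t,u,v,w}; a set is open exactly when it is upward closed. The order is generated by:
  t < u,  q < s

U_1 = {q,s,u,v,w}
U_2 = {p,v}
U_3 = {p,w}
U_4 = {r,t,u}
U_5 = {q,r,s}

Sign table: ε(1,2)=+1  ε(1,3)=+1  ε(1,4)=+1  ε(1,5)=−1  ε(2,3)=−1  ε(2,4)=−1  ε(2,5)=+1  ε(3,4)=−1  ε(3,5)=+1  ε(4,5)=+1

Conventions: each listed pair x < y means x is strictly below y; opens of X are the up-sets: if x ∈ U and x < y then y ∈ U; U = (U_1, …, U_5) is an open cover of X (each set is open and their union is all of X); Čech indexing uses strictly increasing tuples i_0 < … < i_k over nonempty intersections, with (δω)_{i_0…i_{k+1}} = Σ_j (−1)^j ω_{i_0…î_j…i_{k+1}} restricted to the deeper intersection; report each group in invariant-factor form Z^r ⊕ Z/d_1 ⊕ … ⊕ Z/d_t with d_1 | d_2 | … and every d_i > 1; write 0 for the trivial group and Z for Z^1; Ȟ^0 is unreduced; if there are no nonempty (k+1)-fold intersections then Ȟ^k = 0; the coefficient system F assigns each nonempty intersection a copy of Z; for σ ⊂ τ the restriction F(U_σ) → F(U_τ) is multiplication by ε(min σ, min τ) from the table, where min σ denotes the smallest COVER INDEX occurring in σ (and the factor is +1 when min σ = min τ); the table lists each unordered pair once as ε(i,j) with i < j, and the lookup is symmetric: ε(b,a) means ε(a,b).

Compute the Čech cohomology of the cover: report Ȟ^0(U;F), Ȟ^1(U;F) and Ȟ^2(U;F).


Ȟ^0(U;F) ≅ 0, Ȟ^1(U;F) ≅ Z ⊕ Z/2, Ȟ^2(U;F) ≅ 0

nonempty overlaps:
  U12={v} U13={w} U14={u} U15={q,s} U23={p} U45={r}
C dims 5,6; δ0: rk 5, SNF 1^4·2
degree 0: 5−5−0 = 0 → Ȟ^0 ≅ 0
degree 1: 6−0−5 = 1 plus torsion [2] → Ȟ^1 ≅ Z ⊕ Z/2
degree 2: 0−0−0 = 0 → Ȟ^2 ≅ 0


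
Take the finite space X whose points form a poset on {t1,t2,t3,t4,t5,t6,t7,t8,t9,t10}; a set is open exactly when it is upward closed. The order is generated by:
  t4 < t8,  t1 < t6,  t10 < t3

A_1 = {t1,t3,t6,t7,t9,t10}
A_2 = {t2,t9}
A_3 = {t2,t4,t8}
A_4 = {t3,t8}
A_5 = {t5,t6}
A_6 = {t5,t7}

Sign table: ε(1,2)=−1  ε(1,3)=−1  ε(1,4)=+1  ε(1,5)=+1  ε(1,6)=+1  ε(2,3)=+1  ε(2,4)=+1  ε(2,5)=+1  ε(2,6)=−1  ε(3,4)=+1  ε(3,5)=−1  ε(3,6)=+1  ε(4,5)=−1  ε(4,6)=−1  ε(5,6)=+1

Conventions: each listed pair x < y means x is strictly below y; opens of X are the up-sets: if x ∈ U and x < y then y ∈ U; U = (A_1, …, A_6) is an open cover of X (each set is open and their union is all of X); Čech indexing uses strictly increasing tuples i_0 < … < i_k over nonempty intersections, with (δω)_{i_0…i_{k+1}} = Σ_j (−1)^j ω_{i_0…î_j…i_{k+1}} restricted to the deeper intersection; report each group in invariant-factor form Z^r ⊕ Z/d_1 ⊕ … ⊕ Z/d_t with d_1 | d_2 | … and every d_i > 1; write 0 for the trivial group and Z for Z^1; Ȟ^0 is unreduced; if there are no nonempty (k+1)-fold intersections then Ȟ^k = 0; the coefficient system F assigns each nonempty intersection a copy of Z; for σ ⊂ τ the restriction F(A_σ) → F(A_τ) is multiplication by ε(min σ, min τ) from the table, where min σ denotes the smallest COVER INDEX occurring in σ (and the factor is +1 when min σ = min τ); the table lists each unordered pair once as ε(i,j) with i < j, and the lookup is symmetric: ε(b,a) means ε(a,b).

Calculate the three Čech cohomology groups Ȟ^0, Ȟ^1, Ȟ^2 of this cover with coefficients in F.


cover nerve:
  A12={t9} A14={t3} A15={t6} A16={t7} A23={t2} A34={t8} A56={t5}
C dims 6,7; δ0: rk 6, SNF 1^5·2
Ȟ^0: (6−6)−0=0 ⇒ 0
Ȟ^1: (7−0)−6=1 plus torsion [2] ⇒ Z ⊕ Z/2
Ȟ^2: (0−0)−0=0 ⇒ 0

Ȟ^0 = 0; Ȟ^1 = Z ⊕ Z/2; Ȟ^2 = 0


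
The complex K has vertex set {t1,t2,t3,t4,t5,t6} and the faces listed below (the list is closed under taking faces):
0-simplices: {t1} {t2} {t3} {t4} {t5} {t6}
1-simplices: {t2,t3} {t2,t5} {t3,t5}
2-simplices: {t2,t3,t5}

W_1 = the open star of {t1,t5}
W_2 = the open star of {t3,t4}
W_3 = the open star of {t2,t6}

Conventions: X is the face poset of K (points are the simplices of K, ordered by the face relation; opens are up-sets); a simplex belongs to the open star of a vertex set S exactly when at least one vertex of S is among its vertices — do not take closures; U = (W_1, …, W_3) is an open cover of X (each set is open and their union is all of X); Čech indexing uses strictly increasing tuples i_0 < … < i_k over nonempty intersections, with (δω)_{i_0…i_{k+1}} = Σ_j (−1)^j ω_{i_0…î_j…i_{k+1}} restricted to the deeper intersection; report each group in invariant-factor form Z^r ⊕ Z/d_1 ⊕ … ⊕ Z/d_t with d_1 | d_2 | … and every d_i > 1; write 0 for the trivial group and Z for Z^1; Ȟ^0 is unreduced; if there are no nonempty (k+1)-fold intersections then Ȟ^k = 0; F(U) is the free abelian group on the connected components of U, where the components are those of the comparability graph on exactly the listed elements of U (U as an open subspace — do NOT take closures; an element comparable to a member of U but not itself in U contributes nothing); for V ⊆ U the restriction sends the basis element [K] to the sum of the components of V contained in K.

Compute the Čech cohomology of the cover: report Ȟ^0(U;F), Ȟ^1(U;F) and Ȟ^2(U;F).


nerve of the cover:
  W1={{t1},{t5},{t2,t5},{t3,t5},{t2,t3,t5}} W2={{t3},{t4},{t2,t3},{t3,t5},{t2,t3,t5}} W3={{t2},{t6},{t2,t3},{t2,t5},{t2,t3,t5}}
  W12={{t3,t5},{t2,t3,t5}} W13={{t2,t5},{t2,t3,t5}} W23={{t2,t3},{t2,t3,t5}}
  W123={{t2,t3,t5}}
components per intersection:
  W1: {{t1}} {{t5},{t2,t5},{t3,t5},{t2,t3,t5}}
  W2: {{t3},{t2,t3},{t3,t5},{t2,t3,t5}} {{t4}}
  W3: {{t2},{t2,t3},{t2,t5},{t2,t3,t5}} {{t6}}
  W12: {{t3,t5},{t2,t3,t5}}
  W13: {{t2,t5},{t2,t3,t5}}
  W23: {{t2,t3},{t2,t3,t5}}
  W123: {{t2,t3,t5}}
C dims 6,3,1; δ0: rk 2, SNF 1^2; δ1: rk 1, SNF 1^1
Ȟ^0 = (6 − 2) − 0 = 4, so Ȟ^0 ≅ Z^4
Ȟ^1 = (3 − 1) − 2 = 0, so Ȟ^1 ≅ 0
Ȟ^2 = (1 − 0) − 1 = 0, so Ȟ^2 ≅ 0

Ȟ^0 = Z^4,  Ȟ^1 = 0,  Ȟ^2 = 0


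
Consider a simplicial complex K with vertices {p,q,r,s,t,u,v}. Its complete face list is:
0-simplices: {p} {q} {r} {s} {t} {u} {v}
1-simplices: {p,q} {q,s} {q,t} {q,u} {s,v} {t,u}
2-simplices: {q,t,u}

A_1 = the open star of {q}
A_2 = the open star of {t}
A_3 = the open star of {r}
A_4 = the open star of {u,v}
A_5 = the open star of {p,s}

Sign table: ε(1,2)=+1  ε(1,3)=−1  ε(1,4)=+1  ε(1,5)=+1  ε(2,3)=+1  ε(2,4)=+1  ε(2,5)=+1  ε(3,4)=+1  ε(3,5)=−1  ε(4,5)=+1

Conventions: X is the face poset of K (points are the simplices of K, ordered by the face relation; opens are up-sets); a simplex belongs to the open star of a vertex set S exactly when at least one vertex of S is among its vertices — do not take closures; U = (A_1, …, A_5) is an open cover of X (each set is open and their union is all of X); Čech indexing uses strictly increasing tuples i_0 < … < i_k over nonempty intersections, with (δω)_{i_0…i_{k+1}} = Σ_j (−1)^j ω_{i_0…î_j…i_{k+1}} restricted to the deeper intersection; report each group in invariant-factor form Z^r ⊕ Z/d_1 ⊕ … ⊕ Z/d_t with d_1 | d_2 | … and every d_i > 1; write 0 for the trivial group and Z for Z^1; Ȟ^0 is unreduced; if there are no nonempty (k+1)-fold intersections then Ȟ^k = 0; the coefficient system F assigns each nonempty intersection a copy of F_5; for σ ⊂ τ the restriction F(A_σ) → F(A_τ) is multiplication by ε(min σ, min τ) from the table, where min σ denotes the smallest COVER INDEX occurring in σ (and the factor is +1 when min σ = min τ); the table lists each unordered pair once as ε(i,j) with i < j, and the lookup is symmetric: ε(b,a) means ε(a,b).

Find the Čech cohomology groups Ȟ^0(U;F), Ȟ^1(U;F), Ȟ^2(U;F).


Ȟ^0 ≅ Z/5 ⊕ Z/5,  Ȟ^1 ≅ Z/5,  Ȟ^2 ≅ 0

nerve simplices:
  A1={{q},{p,q},{q,s},{q,t},{q,u},{q,t,u}} A2={{t},{q,t},{t,u},{q,t,u}} A3={{r}} A4={{u},{v},{q,u},{s,v},{t,u},{q,t,u}} A5={{p},{s},{p,q},{q,s},{s,v}}
  A12={{q,t},{q,t,u}} A14={{q,u},{q,t,u}} A15={{p,q},{q,s}} A24={{t,u},{q,t,u}} A45={{s,v}}
  A124={{q,t,u}}
C dims 5,5,1; δ0: rk_F5 3; δ1: rk_F5 1
degree 0: 5−3−0 = 2 → Ȟ^0 ≅ Z/5 ⊕ Z/5
degree 1: 5−1−3 = 1 → Ȟ^1 ≅ Z/5
degree 2: 1−0−1 = 0 → Ȟ^2 ≅ 0


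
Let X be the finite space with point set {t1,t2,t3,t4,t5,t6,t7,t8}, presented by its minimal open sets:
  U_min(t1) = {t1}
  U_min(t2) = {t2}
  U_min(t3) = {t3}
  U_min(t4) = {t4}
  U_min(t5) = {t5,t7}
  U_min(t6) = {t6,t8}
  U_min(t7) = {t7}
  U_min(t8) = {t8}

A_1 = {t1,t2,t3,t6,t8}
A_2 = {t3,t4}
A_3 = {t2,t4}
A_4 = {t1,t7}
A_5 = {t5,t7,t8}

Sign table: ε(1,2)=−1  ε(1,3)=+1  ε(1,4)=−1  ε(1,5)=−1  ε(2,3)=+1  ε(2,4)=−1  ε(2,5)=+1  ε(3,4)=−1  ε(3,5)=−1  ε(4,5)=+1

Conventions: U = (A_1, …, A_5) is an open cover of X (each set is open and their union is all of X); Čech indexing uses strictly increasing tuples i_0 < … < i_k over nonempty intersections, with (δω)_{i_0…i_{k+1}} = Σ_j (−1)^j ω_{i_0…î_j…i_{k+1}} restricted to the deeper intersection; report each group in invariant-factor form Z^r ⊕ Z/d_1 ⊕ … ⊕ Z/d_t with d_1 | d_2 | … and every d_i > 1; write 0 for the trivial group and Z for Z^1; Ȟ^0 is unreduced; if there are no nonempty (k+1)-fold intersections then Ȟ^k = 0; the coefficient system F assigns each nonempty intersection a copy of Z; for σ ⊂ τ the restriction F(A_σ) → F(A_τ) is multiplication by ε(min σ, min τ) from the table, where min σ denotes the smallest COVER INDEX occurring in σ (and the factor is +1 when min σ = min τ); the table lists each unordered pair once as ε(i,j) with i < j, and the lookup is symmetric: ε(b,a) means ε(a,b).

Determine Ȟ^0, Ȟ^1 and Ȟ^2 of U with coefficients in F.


cover nerve:
  A12={t3} A13={t2} A14={t1} A15={t8} A23={t4} A45={t7}
C dims 5,6; δ0: rk 5, SNF 1^4·2
Ȟ^0: (5−5)−0=0 ⇒ 0
Ȟ^1: (6−0)−5=1 plus torsion [2] ⇒ Z ⊕ Z/2
Ȟ^2: (0−0)−0=0 ⇒ 0

Ȟ^0 = 0, Ȟ^1 = Z ⊕ Z/2 and Ȟ^2 = 0


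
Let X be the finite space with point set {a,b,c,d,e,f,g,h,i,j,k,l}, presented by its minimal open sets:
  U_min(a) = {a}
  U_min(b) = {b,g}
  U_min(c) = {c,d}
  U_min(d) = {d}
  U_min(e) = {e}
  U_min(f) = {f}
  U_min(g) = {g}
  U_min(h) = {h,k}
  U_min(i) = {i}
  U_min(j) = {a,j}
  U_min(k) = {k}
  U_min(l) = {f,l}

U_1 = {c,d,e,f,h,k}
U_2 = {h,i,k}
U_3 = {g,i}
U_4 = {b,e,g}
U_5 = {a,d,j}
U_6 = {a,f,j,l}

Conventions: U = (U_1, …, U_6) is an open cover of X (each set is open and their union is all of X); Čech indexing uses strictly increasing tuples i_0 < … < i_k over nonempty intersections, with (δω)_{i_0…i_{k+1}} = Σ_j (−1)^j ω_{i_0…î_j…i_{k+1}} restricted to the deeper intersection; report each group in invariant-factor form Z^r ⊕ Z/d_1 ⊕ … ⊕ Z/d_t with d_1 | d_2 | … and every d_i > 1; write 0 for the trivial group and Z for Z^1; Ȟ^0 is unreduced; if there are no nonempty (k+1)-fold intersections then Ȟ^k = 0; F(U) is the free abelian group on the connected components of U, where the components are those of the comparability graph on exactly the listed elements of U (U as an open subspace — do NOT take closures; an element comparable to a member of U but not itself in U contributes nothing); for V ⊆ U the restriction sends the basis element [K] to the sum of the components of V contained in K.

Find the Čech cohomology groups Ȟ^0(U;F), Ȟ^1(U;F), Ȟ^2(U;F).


cover nerve:
  U12={h,k} U14={e} U15={d} U16={f} U23={i} U34={g} U56={a,j}
components per intersection:
  U1: {c,d} {e} {f} {h,k}
  U2: {h,k} {i}
  U3: {g} {i}
  U4: {b,g} {e}
  U5: {a,j} {d}
  U6: {a,j} {f,l}
  U12: {h,k}
  U14: {e}
  U15: {d}
  U16: {f}
  U23: {i}
  U34: {g}
  U56: {a,j}
C dims 14,7; δ0: rk 7, SNF 1^7
Ȟ^0: (14−7)−0=7 ⇒ Z^7
Ȟ^1: (7−0)−7=0 ⇒ 0
Ȟ^2: (0−0)−0=0 ⇒ 0

Ȟ^0 = Z^7; Ȟ^1 = 0; Ȟ^2 = 0


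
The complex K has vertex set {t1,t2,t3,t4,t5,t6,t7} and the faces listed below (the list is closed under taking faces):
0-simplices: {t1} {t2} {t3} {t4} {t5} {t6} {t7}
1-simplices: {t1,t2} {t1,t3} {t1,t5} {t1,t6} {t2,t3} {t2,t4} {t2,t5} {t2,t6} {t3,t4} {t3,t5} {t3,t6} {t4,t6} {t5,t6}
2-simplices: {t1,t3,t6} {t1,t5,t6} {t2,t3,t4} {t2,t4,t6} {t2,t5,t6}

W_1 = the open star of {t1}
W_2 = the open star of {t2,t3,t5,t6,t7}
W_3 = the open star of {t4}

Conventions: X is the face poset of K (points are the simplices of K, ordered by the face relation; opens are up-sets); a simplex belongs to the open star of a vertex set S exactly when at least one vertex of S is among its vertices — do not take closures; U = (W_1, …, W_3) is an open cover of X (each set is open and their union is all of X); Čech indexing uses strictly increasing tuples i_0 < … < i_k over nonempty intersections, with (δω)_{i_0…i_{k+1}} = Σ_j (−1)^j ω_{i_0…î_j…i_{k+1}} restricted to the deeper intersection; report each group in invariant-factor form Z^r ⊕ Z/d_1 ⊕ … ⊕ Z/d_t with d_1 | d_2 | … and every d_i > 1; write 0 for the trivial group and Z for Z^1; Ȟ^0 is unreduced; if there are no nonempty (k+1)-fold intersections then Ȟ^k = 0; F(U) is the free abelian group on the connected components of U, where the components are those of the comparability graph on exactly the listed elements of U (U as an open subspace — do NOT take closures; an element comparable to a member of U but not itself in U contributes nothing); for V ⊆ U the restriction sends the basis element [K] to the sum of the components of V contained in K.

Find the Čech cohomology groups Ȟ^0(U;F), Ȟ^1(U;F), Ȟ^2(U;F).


cover nerve:
  W1={{t1},{t1,t2},{t1,t3},{t1,t5},{t1,t6},{t1,t3,t6},{t1,t5,t6}} W2={{t2},{t3},{t5},{t6},{t7},{t1,t2},{t1,t3},{t1,t5},{t1,t6},{t2,t3},{t2,t4},{t2,t5},{t2,t6},{t3,t4},{t3,t5},{t3,t6},{t4,t6},{t5,t6},{t1,t3,t6},{t1,t5,t6},{t2,t3,t4},{t2,t4,t6},{t2,t5,t6}} W3={{t4},{t2,t4},{t3,t4},{t4,t6},{t2,t3,t4},{t2,t4,t6}}
  W12={{t1,t2},{t1,t3},{t1,t5},{t1,t6},{t1,t3,t6},{t1,t5,t6}} W23={{t2,t4},{t3,t4},{t4,t6},{t2,t3,t4},{t2,t4,t6}}
components per intersection:
  W1: {{t1},{t1,t2},{t1,t3},{t1,t5},{t1,t6},{t1,t3,t6},{t1,t5,t6}}
  W2: {{t2},{t3},{t5},{t6},{t1,t2},{t1,t3},{t1,t5},{t1,t6},{t2,t3},{t2,t4},{t2,t5},{t2,t6},{t3,t4},{t3,t5},{t3,t6},{t4,t6},{t5,t6},{t1,t3,t6},{t1,t5,t6},{t2,t3,t4},{t2,t4,t6},{t2,t5,t6}} {{t7}}
  W3: {{t4},{t2,t4},{t3,t4},{t4,t6},{t2,t3,t4},{t2,t4,t6}}
  W12: {{t1,t2}} {{t1,t3},{t1,t5},{t1,t6},{t1,t3,t6},{t1,t5,t6}}
  W23: {{t2,t4},{t3,t4},{t4,t6},{t2,t3,t4},{t2,t4,t6}}
C dims 4,3; δ0: rk 2, SNF 1^2
Ȟ^0: (4−2)−0=2 ⇒ Z^2
Ȟ^1: (3−0)−2=1 ⇒ Z
Ȟ^2: (0−0)−0=0 ⇒ 0

Ȟ^0(U;F) ≅ Z^2, Ȟ^1(U;F) ≅ Z, Ȟ^2(U;F) ≅ 0


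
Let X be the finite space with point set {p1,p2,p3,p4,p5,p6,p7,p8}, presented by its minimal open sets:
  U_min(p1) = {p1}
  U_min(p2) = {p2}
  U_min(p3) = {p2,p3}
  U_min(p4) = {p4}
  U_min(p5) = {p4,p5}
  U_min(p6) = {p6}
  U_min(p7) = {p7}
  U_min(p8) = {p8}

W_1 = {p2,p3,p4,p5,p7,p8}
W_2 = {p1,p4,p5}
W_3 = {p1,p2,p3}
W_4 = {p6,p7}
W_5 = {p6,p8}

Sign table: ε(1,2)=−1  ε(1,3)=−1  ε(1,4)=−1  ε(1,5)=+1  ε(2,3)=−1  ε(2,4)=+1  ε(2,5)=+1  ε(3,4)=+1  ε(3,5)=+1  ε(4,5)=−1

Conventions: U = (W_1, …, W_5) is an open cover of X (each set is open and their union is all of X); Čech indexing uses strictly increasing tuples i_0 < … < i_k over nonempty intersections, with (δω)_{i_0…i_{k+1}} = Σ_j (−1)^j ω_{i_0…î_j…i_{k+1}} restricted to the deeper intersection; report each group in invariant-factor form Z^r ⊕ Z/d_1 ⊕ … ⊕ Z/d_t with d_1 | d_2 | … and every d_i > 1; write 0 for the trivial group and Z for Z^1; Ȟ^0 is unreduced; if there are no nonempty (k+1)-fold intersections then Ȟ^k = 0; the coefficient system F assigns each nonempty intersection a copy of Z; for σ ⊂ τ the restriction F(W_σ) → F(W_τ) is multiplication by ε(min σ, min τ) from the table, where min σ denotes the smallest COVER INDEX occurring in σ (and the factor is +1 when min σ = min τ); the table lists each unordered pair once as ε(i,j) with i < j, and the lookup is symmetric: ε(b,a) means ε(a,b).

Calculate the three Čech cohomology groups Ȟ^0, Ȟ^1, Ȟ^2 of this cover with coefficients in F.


Ȟ^0 ≅ 0, Ȟ^1 ≅ Z ⊕ Z/2 and Ȟ^2 ≅ 0

cover nerve:
  W12={p4,p5} W13={p2,p3} W14={p7} W15={p8} W23={p1} W45={p6}
C dims 5,6; δ0: rk 5, SNF 1^4·2
Ȟ^0: (5−5)−0=0 ⇒ 0
Ȟ^1: (6−0)−5=1 plus torsion [2] ⇒ Z ⊕ Z/2
Ȟ^2: (0−0)−0=0 ⇒ 0


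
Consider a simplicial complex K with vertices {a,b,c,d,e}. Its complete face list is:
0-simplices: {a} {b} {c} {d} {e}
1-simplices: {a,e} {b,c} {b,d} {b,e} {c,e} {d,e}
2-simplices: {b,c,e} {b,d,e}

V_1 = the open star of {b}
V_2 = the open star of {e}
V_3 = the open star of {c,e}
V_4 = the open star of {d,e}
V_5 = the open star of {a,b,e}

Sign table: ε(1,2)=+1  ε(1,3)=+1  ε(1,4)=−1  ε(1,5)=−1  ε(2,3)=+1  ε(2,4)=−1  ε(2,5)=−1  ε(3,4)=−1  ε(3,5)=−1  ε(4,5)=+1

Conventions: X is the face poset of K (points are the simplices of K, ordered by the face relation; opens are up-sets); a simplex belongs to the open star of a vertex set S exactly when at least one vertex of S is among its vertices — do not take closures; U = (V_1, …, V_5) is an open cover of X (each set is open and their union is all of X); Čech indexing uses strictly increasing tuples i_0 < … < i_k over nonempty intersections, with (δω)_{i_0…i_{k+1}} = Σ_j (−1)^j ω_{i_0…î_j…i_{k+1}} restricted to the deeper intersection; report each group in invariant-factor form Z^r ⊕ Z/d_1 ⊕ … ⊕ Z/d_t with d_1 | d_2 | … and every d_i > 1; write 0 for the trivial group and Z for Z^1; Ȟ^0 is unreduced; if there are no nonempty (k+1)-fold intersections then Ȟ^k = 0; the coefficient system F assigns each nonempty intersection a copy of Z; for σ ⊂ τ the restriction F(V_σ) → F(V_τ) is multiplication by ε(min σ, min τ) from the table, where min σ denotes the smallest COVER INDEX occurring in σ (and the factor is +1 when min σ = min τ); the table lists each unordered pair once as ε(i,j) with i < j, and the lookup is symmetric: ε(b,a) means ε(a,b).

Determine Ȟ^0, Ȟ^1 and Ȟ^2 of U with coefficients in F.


nonempty overlaps:
  V1={{b},{b,c},{b,d},{b,e},{b,c,e},{b,d,e}} V2={{e},{a,e},{b,e},{c,e},{d,e},{b,c,e},{b,d,e}} V3={{c},{e},{a,e},{b,c},{b,e},{c,e},{d,e},{b,c,e},{b,d,e}} V4={{d},{e},{a,e},{b,d},{b,e},{c,e},{d,e},{b,c,e},{b,d,e}} V5={{a},{b},{e},{a,e},{b,c},{b,d},{b,e},{c,e},{d,e},{b,c,e},{b,d,e}}
  V12={{b,e},{b,c,e},{b,d,e}} V13={{b,c},{b,e},{b,c,e},{b,d,e}} V14={{b,d},{b,e},{b,c,e},{b,d,e}} V15={{b},{b,c},{b,d},{b,e},{b,c,e},{b,d,e}} V23={{e},{a,e},{b,e},{c,e},{d,e},{b,c,e},{b,d,e}} V24={{e},{a,e},{b,e},{c,e},{d,e},{b,c,e},{b,d,e}} V25={{e},{a,e},{b,e},{c,e},{d,e},{b,c,e},{b,d,e}} V34={{e},{a,e},{b,e},{c,e},{d,e},{b,c,e},{b,d,e}} V35={{e},{a,e},{b,c},{b,e},{c,e},{d,e},{b,c,e},{b,d,e}} V45={{e},{a,e},{b,d},{b,e},{c,e},{d,e},{b,c,e},{b,d,e}}
  V123={{b,e},{b,c,e},{b,d,e}} V124={{b,e},{b,c,e},{b,d,e}} V125={{b,e},{b,c,e},{b,d,e}} V134={{b,e},{b,c,e},{b,d,e}} V135={{b,c},{b,e},{b,c,e},{b,d,e}} V145={{b,d},{b,e},{b,c,e},{b,d,e}} V234={{e},{a,e},{b,e},{c,e},{d,e},{b,c,e},{b,d,e}} V235={{e},{a,e},{b,e},{c,e},{d,e},{b,c,e},{b,d,e}} V245={{e},{a,e},{b,e},{c,e},{d,e},{b,c,e},{b,d,e}} V345={{e},{a,e},{b,e},{c,e},{d,e},{b,c,e},{b,d,e}}
  V1234={{b,e},{b,c,e},{b,d,e}} V1235={{b,e},{b,c,e},{b,d,e}} V1245={{b,e},{b,c,e},{b,d,e}} V1345={{b,e},{b,c,e},{b,d,e}} V2345={{e},{a,e},{b,e},{c,e},{d,e},{b,c,e},{b,d,e}}
  V12345={{b,e},{b,c,e},{b,d,e}}
C dims 5,10,10,5; δ0: rk 4, SNF 1^4; δ1: rk 6, SNF 1^6; δ2: rk 4, SNF 1^4
degree 0: 5−4−0 = 1 → Ȟ^0 ≅ Z
degree 1: 10−6−4 = 0 → Ȟ^1 ≅ 0
degree 2: 10−4−6 = 0 → Ȟ^2 ≅ 0

Ȟ^0 = Z; Ȟ^1 = 0; Ȟ^2 = 0
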